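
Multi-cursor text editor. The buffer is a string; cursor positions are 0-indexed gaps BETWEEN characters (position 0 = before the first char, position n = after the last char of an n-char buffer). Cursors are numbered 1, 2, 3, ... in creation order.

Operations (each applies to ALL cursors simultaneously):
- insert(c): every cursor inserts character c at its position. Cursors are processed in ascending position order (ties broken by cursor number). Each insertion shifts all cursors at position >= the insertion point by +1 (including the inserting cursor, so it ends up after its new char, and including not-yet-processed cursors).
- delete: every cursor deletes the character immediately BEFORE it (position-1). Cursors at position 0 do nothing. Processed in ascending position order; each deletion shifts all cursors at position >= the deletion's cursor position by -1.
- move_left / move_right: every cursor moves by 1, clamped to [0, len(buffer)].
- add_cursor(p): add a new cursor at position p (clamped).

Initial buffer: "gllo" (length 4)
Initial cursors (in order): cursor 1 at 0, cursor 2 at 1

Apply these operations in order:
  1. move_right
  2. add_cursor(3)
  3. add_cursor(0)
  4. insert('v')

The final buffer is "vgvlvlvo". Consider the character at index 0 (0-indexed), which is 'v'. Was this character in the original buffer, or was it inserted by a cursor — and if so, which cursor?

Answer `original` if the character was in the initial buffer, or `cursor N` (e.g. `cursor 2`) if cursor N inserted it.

After op 1 (move_right): buffer="gllo" (len 4), cursors c1@1 c2@2, authorship ....
After op 2 (add_cursor(3)): buffer="gllo" (len 4), cursors c1@1 c2@2 c3@3, authorship ....
After op 3 (add_cursor(0)): buffer="gllo" (len 4), cursors c4@0 c1@1 c2@2 c3@3, authorship ....
After op 4 (insert('v')): buffer="vgvlvlvo" (len 8), cursors c4@1 c1@3 c2@5 c3@7, authorship 4.1.2.3.
Authorship (.=original, N=cursor N): 4 . 1 . 2 . 3 .
Index 0: author = 4

Answer: cursor 4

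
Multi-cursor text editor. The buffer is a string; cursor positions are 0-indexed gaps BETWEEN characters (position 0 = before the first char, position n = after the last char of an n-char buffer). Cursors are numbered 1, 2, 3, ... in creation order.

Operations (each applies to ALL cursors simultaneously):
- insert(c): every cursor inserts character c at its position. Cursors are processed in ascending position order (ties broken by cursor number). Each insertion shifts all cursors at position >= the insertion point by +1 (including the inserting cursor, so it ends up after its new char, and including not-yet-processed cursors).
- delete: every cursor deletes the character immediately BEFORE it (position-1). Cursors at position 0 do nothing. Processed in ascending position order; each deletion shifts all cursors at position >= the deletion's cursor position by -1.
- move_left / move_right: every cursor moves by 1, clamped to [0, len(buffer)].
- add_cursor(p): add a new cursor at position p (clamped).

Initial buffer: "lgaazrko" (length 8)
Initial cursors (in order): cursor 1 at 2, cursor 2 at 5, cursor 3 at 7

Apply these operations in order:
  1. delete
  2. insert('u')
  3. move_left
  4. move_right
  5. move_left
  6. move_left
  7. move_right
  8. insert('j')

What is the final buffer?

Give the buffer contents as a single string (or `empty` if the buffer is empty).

Answer: ljuaajurjuo

Derivation:
After op 1 (delete): buffer="laaro" (len 5), cursors c1@1 c2@3 c3@4, authorship .....
After op 2 (insert('u')): buffer="luaauruo" (len 8), cursors c1@2 c2@5 c3@7, authorship .1..2.3.
After op 3 (move_left): buffer="luaauruo" (len 8), cursors c1@1 c2@4 c3@6, authorship .1..2.3.
After op 4 (move_right): buffer="luaauruo" (len 8), cursors c1@2 c2@5 c3@7, authorship .1..2.3.
After op 5 (move_left): buffer="luaauruo" (len 8), cursors c1@1 c2@4 c3@6, authorship .1..2.3.
After op 6 (move_left): buffer="luaauruo" (len 8), cursors c1@0 c2@3 c3@5, authorship .1..2.3.
After op 7 (move_right): buffer="luaauruo" (len 8), cursors c1@1 c2@4 c3@6, authorship .1..2.3.
After op 8 (insert('j')): buffer="ljuaajurjuo" (len 11), cursors c1@2 c2@6 c3@9, authorship .11..22.33.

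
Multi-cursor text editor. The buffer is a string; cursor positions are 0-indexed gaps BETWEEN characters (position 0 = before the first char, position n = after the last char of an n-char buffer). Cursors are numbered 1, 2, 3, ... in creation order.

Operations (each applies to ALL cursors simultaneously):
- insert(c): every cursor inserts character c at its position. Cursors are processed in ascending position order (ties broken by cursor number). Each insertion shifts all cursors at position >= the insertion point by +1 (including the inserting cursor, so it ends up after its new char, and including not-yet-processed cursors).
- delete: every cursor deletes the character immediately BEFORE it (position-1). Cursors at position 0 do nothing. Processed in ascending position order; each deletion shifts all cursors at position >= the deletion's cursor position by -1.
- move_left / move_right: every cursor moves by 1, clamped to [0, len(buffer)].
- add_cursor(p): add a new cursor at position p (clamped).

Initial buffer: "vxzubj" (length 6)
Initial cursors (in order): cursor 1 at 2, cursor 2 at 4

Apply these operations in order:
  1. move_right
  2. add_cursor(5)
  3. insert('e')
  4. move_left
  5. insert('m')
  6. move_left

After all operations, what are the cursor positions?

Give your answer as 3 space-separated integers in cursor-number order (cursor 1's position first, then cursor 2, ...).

After op 1 (move_right): buffer="vxzubj" (len 6), cursors c1@3 c2@5, authorship ......
After op 2 (add_cursor(5)): buffer="vxzubj" (len 6), cursors c1@3 c2@5 c3@5, authorship ......
After op 3 (insert('e')): buffer="vxzeubeej" (len 9), cursors c1@4 c2@8 c3@8, authorship ...1..23.
After op 4 (move_left): buffer="vxzeubeej" (len 9), cursors c1@3 c2@7 c3@7, authorship ...1..23.
After op 5 (insert('m')): buffer="vxzmeubemmej" (len 12), cursors c1@4 c2@10 c3@10, authorship ...11..2233.
After op 6 (move_left): buffer="vxzmeubemmej" (len 12), cursors c1@3 c2@9 c3@9, authorship ...11..2233.

Answer: 3 9 9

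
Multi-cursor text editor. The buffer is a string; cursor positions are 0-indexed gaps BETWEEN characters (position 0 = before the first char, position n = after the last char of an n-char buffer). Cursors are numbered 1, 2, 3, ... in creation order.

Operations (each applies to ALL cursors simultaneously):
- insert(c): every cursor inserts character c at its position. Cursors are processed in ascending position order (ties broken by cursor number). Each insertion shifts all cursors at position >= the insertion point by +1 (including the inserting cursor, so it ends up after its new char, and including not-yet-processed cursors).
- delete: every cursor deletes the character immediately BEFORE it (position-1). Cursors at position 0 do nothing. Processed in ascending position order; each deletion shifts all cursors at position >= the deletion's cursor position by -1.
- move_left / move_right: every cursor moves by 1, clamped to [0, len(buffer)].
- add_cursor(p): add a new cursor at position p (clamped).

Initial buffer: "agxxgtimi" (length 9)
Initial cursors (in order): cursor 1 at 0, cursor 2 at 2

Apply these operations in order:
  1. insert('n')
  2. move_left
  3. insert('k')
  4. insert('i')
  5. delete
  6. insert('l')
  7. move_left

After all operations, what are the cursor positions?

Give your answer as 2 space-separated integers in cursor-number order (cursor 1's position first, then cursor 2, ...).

After op 1 (insert('n')): buffer="nagnxxgtimi" (len 11), cursors c1@1 c2@4, authorship 1..2.......
After op 2 (move_left): buffer="nagnxxgtimi" (len 11), cursors c1@0 c2@3, authorship 1..2.......
After op 3 (insert('k')): buffer="knagknxxgtimi" (len 13), cursors c1@1 c2@5, authorship 11..22.......
After op 4 (insert('i')): buffer="kinagkinxxgtimi" (len 15), cursors c1@2 c2@7, authorship 111..222.......
After op 5 (delete): buffer="knagknxxgtimi" (len 13), cursors c1@1 c2@5, authorship 11..22.......
After op 6 (insert('l')): buffer="klnagklnxxgtimi" (len 15), cursors c1@2 c2@7, authorship 111..222.......
After op 7 (move_left): buffer="klnagklnxxgtimi" (len 15), cursors c1@1 c2@6, authorship 111..222.......

Answer: 1 6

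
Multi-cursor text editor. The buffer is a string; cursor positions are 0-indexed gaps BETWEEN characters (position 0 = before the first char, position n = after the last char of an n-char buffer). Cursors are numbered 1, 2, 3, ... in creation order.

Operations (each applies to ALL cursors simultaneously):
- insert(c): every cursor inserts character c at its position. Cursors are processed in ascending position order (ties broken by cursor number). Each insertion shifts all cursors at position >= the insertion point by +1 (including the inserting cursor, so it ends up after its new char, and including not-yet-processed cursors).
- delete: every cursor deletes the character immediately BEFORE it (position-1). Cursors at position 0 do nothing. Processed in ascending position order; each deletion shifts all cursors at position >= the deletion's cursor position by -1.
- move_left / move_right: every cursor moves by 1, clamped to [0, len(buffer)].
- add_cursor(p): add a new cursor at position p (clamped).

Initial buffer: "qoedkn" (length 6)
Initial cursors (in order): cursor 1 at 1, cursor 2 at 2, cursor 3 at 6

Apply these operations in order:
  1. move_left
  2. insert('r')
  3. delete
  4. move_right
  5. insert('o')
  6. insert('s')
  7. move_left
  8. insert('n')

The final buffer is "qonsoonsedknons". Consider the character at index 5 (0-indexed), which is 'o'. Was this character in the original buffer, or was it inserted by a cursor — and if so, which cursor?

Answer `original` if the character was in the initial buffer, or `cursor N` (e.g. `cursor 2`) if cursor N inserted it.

After op 1 (move_left): buffer="qoedkn" (len 6), cursors c1@0 c2@1 c3@5, authorship ......
After op 2 (insert('r')): buffer="rqroedkrn" (len 9), cursors c1@1 c2@3 c3@8, authorship 1.2....3.
After op 3 (delete): buffer="qoedkn" (len 6), cursors c1@0 c2@1 c3@5, authorship ......
After op 4 (move_right): buffer="qoedkn" (len 6), cursors c1@1 c2@2 c3@6, authorship ......
After op 5 (insert('o')): buffer="qoooedkno" (len 9), cursors c1@2 c2@4 c3@9, authorship .1.2....3
After op 6 (insert('s')): buffer="qosoosedknos" (len 12), cursors c1@3 c2@6 c3@12, authorship .11.22....33
After op 7 (move_left): buffer="qosoosedknos" (len 12), cursors c1@2 c2@5 c3@11, authorship .11.22....33
After op 8 (insert('n')): buffer="qonsoonsedknons" (len 15), cursors c1@3 c2@7 c3@14, authorship .111.222....333
Authorship (.=original, N=cursor N): . 1 1 1 . 2 2 2 . . . . 3 3 3
Index 5: author = 2

Answer: cursor 2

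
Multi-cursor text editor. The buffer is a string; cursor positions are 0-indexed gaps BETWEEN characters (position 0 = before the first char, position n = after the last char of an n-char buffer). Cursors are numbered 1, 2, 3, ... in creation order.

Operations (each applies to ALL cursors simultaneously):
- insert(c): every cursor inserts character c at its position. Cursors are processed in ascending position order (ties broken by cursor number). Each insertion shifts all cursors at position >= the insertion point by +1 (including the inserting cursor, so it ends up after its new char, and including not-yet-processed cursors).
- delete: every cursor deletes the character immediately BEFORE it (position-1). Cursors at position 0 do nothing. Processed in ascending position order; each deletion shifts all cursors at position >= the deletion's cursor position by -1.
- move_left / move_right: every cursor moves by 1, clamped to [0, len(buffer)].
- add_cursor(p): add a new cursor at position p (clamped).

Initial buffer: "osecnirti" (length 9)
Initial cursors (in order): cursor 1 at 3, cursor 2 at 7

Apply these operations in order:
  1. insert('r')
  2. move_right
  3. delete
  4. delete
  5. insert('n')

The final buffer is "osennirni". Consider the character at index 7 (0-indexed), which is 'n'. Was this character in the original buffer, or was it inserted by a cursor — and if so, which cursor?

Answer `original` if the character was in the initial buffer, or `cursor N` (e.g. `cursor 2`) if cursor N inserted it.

After op 1 (insert('r')): buffer="osercnirrti" (len 11), cursors c1@4 c2@9, authorship ...1....2..
After op 2 (move_right): buffer="osercnirrti" (len 11), cursors c1@5 c2@10, authorship ...1....2..
After op 3 (delete): buffer="osernirri" (len 9), cursors c1@4 c2@8, authorship ...1...2.
After op 4 (delete): buffer="oseniri" (len 7), cursors c1@3 c2@6, authorship .......
After op 5 (insert('n')): buffer="osennirni" (len 9), cursors c1@4 c2@8, authorship ...1...2.
Authorship (.=original, N=cursor N): . . . 1 . . . 2 .
Index 7: author = 2

Answer: cursor 2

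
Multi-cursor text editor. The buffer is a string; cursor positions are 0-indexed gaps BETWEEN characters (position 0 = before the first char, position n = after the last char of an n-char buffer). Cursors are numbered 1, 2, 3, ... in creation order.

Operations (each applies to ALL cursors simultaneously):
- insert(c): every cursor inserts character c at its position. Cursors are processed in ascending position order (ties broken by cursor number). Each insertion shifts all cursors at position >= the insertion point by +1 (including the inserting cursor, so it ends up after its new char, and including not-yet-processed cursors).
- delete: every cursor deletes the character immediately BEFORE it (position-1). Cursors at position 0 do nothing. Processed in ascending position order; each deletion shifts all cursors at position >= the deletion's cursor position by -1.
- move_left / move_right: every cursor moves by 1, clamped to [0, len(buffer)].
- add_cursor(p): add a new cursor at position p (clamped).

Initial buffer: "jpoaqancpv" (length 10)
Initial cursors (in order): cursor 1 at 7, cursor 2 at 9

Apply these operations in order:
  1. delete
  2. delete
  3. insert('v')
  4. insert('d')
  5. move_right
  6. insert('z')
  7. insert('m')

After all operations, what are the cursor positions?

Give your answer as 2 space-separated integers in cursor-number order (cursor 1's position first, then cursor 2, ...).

After op 1 (delete): buffer="jpoaqacv" (len 8), cursors c1@6 c2@7, authorship ........
After op 2 (delete): buffer="jpoaqv" (len 6), cursors c1@5 c2@5, authorship ......
After op 3 (insert('v')): buffer="jpoaqvvv" (len 8), cursors c1@7 c2@7, authorship .....12.
After op 4 (insert('d')): buffer="jpoaqvvddv" (len 10), cursors c1@9 c2@9, authorship .....1212.
After op 5 (move_right): buffer="jpoaqvvddv" (len 10), cursors c1@10 c2@10, authorship .....1212.
After op 6 (insert('z')): buffer="jpoaqvvddvzz" (len 12), cursors c1@12 c2@12, authorship .....1212.12
After op 7 (insert('m')): buffer="jpoaqvvddvzzmm" (len 14), cursors c1@14 c2@14, authorship .....1212.1212

Answer: 14 14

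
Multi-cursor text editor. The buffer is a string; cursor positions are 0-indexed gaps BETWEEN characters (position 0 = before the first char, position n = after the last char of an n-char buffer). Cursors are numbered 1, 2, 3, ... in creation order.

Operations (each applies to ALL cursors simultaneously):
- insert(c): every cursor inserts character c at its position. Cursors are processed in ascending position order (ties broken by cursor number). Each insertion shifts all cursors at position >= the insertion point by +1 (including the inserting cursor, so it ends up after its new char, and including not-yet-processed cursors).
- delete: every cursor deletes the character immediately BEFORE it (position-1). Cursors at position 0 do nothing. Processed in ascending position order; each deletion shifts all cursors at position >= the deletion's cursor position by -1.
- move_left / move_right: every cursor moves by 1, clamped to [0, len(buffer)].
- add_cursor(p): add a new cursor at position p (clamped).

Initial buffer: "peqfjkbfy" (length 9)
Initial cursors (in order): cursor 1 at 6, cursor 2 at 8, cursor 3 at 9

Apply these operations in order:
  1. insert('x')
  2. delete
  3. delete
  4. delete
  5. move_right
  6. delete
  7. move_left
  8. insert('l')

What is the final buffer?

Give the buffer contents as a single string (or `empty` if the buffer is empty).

After op 1 (insert('x')): buffer="peqfjkxbfxyx" (len 12), cursors c1@7 c2@10 c3@12, authorship ......1..2.3
After op 2 (delete): buffer="peqfjkbfy" (len 9), cursors c1@6 c2@8 c3@9, authorship .........
After op 3 (delete): buffer="peqfjb" (len 6), cursors c1@5 c2@6 c3@6, authorship ......
After op 4 (delete): buffer="peq" (len 3), cursors c1@3 c2@3 c3@3, authorship ...
After op 5 (move_right): buffer="peq" (len 3), cursors c1@3 c2@3 c3@3, authorship ...
After op 6 (delete): buffer="" (len 0), cursors c1@0 c2@0 c3@0, authorship 
After op 7 (move_left): buffer="" (len 0), cursors c1@0 c2@0 c3@0, authorship 
After op 8 (insert('l')): buffer="lll" (len 3), cursors c1@3 c2@3 c3@3, authorship 123

Answer: lll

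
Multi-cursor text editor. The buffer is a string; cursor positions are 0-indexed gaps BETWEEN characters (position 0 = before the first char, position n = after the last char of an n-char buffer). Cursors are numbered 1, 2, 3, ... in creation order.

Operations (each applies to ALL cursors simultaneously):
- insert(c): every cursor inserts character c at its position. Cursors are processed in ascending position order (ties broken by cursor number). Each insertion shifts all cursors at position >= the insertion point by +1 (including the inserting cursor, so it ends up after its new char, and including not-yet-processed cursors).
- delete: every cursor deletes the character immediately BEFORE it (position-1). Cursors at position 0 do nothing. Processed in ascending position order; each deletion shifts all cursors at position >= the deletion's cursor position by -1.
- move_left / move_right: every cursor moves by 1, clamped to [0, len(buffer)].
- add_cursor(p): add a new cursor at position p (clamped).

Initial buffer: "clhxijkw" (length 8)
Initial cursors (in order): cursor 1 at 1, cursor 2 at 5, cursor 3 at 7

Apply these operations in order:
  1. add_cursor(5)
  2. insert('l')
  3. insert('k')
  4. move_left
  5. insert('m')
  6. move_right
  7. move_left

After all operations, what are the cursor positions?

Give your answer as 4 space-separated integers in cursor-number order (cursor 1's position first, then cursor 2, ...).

Answer: 3 13 18 13

Derivation:
After op 1 (add_cursor(5)): buffer="clhxijkw" (len 8), cursors c1@1 c2@5 c4@5 c3@7, authorship ........
After op 2 (insert('l')): buffer="cllhxilljklw" (len 12), cursors c1@2 c2@8 c4@8 c3@11, authorship .1....24..3.
After op 3 (insert('k')): buffer="clklhxillkkjklkw" (len 16), cursors c1@3 c2@11 c4@11 c3@15, authorship .11....2424..33.
After op 4 (move_left): buffer="clklhxillkkjklkw" (len 16), cursors c1@2 c2@10 c4@10 c3@14, authorship .11....2424..33.
After op 5 (insert('m')): buffer="clmklhxillkmmkjklmkw" (len 20), cursors c1@3 c2@13 c4@13 c3@18, authorship .111....242244..333.
After op 6 (move_right): buffer="clmklhxillkmmkjklmkw" (len 20), cursors c1@4 c2@14 c4@14 c3@19, authorship .111....242244..333.
After op 7 (move_left): buffer="clmklhxillkmmkjklmkw" (len 20), cursors c1@3 c2@13 c4@13 c3@18, authorship .111....242244..333.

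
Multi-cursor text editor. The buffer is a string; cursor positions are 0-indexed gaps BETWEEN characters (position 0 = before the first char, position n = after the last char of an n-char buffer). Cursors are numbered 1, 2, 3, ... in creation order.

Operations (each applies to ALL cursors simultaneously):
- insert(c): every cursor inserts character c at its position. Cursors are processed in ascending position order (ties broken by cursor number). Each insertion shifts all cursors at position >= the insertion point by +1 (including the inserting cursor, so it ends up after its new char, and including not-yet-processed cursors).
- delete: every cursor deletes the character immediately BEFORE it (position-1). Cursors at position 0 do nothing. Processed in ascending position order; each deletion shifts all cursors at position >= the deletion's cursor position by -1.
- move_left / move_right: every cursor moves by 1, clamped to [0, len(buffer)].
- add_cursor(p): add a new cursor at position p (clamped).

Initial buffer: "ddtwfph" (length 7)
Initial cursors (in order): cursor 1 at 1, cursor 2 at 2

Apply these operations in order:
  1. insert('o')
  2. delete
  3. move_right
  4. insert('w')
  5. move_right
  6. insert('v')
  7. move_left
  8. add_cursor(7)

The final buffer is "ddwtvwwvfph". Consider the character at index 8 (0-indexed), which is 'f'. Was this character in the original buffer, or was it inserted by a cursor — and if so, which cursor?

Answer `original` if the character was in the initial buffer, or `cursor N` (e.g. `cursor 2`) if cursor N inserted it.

After op 1 (insert('o')): buffer="dodotwfph" (len 9), cursors c1@2 c2@4, authorship .1.2.....
After op 2 (delete): buffer="ddtwfph" (len 7), cursors c1@1 c2@2, authorship .......
After op 3 (move_right): buffer="ddtwfph" (len 7), cursors c1@2 c2@3, authorship .......
After op 4 (insert('w')): buffer="ddwtwwfph" (len 9), cursors c1@3 c2@5, authorship ..1.2....
After op 5 (move_right): buffer="ddwtwwfph" (len 9), cursors c1@4 c2@6, authorship ..1.2....
After op 6 (insert('v')): buffer="ddwtvwwvfph" (len 11), cursors c1@5 c2@8, authorship ..1.12.2...
After op 7 (move_left): buffer="ddwtvwwvfph" (len 11), cursors c1@4 c2@7, authorship ..1.12.2...
After op 8 (add_cursor(7)): buffer="ddwtvwwvfph" (len 11), cursors c1@4 c2@7 c3@7, authorship ..1.12.2...
Authorship (.=original, N=cursor N): . . 1 . 1 2 . 2 . . .
Index 8: author = original

Answer: original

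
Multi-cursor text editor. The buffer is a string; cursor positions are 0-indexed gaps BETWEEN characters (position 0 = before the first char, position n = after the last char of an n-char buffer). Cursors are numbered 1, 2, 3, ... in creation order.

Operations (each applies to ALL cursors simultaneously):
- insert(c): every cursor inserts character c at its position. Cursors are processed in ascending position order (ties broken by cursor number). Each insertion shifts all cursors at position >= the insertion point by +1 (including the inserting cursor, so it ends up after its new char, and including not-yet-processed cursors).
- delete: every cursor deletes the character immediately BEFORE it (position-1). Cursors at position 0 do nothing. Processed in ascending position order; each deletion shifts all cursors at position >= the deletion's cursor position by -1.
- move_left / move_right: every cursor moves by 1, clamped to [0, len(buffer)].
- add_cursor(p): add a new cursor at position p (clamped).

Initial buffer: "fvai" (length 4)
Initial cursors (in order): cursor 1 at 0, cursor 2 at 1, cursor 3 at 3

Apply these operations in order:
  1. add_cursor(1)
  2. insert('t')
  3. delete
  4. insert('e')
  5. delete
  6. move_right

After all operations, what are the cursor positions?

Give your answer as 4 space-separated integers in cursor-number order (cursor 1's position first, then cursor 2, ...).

After op 1 (add_cursor(1)): buffer="fvai" (len 4), cursors c1@0 c2@1 c4@1 c3@3, authorship ....
After op 2 (insert('t')): buffer="tfttvati" (len 8), cursors c1@1 c2@4 c4@4 c3@7, authorship 1.24..3.
After op 3 (delete): buffer="fvai" (len 4), cursors c1@0 c2@1 c4@1 c3@3, authorship ....
After op 4 (insert('e')): buffer="efeevaei" (len 8), cursors c1@1 c2@4 c4@4 c3@7, authorship 1.24..3.
After op 5 (delete): buffer="fvai" (len 4), cursors c1@0 c2@1 c4@1 c3@3, authorship ....
After op 6 (move_right): buffer="fvai" (len 4), cursors c1@1 c2@2 c4@2 c3@4, authorship ....

Answer: 1 2 4 2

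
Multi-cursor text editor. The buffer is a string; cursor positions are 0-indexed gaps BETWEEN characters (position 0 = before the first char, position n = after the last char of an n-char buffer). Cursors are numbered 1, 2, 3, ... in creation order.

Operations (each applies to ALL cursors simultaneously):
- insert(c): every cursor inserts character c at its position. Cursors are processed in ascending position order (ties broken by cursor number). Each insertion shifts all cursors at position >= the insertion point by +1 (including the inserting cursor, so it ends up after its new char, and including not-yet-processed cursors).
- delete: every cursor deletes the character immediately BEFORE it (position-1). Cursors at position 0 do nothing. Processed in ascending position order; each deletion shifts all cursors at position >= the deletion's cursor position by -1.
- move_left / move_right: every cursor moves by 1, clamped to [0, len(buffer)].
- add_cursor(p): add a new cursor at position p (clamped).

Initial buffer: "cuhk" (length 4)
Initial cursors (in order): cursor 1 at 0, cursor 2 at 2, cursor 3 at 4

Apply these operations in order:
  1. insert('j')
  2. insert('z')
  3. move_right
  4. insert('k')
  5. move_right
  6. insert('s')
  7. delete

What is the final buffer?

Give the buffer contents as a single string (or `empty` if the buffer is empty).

After op 1 (insert('j')): buffer="jcujhkj" (len 7), cursors c1@1 c2@4 c3@7, authorship 1..2..3
After op 2 (insert('z')): buffer="jzcujzhkjz" (len 10), cursors c1@2 c2@6 c3@10, authorship 11..22..33
After op 3 (move_right): buffer="jzcujzhkjz" (len 10), cursors c1@3 c2@7 c3@10, authorship 11..22..33
After op 4 (insert('k')): buffer="jzckujzhkkjzk" (len 13), cursors c1@4 c2@9 c3@13, authorship 11.1.22.2.333
After op 5 (move_right): buffer="jzckujzhkkjzk" (len 13), cursors c1@5 c2@10 c3@13, authorship 11.1.22.2.333
After op 6 (insert('s')): buffer="jzckusjzhkksjzks" (len 16), cursors c1@6 c2@12 c3@16, authorship 11.1.122.2.23333
After op 7 (delete): buffer="jzckujzhkkjzk" (len 13), cursors c1@5 c2@10 c3@13, authorship 11.1.22.2.333

Answer: jzckujzhkkjzk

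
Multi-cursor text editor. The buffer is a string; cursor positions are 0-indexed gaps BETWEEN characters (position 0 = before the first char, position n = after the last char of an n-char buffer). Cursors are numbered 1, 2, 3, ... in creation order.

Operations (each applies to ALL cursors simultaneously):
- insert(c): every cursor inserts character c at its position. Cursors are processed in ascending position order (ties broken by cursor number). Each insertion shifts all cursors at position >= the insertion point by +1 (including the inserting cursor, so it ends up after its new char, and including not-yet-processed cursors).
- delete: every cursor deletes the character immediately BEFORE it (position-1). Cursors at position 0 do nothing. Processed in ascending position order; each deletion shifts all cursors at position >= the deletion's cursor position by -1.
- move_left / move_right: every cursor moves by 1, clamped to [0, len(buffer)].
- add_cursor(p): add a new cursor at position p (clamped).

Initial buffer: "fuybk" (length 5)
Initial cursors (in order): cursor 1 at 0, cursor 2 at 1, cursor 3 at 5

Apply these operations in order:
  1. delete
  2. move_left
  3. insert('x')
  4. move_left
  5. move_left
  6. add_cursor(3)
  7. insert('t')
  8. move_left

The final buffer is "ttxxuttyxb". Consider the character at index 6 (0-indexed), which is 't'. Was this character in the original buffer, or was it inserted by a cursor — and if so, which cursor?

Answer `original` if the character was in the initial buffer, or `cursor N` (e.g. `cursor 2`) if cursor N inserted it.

After op 1 (delete): buffer="uyb" (len 3), cursors c1@0 c2@0 c3@3, authorship ...
After op 2 (move_left): buffer="uyb" (len 3), cursors c1@0 c2@0 c3@2, authorship ...
After op 3 (insert('x')): buffer="xxuyxb" (len 6), cursors c1@2 c2@2 c3@5, authorship 12..3.
After op 4 (move_left): buffer="xxuyxb" (len 6), cursors c1@1 c2@1 c3@4, authorship 12..3.
After op 5 (move_left): buffer="xxuyxb" (len 6), cursors c1@0 c2@0 c3@3, authorship 12..3.
After op 6 (add_cursor(3)): buffer="xxuyxb" (len 6), cursors c1@0 c2@0 c3@3 c4@3, authorship 12..3.
After op 7 (insert('t')): buffer="ttxxuttyxb" (len 10), cursors c1@2 c2@2 c3@7 c4@7, authorship 1212.34.3.
After op 8 (move_left): buffer="ttxxuttyxb" (len 10), cursors c1@1 c2@1 c3@6 c4@6, authorship 1212.34.3.
Authorship (.=original, N=cursor N): 1 2 1 2 . 3 4 . 3 .
Index 6: author = 4

Answer: cursor 4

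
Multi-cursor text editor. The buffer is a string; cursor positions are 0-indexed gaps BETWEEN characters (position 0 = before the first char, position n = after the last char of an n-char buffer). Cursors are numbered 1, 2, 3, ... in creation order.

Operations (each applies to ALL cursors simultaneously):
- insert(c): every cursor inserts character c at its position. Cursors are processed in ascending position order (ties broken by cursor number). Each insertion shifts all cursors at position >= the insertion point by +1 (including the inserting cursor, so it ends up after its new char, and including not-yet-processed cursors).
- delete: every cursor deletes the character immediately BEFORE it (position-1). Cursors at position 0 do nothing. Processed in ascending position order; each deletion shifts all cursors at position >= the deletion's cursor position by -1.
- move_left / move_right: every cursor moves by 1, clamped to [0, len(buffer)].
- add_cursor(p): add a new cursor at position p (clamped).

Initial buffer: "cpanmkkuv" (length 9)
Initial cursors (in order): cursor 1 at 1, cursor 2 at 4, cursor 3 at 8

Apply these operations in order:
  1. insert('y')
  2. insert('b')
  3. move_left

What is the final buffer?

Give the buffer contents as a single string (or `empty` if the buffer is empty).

After op 1 (insert('y')): buffer="cypanymkkuyv" (len 12), cursors c1@2 c2@6 c3@11, authorship .1...2....3.
After op 2 (insert('b')): buffer="cybpanybmkkuybv" (len 15), cursors c1@3 c2@8 c3@14, authorship .11...22....33.
After op 3 (move_left): buffer="cybpanybmkkuybv" (len 15), cursors c1@2 c2@7 c3@13, authorship .11...22....33.

Answer: cybpanybmkkuybv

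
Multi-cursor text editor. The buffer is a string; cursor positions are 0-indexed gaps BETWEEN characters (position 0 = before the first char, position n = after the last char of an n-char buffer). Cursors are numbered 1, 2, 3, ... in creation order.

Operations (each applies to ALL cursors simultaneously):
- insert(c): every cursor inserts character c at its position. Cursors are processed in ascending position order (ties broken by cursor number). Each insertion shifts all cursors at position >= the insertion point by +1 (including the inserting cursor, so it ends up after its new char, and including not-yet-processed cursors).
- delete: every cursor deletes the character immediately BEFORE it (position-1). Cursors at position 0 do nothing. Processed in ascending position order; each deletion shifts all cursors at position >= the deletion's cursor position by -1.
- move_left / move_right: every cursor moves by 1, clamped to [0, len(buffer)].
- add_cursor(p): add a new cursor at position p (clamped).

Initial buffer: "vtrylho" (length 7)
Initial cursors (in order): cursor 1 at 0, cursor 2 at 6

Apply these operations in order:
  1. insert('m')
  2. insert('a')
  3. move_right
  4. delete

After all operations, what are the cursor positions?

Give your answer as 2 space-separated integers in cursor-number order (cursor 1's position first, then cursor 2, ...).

Answer: 2 9

Derivation:
After op 1 (insert('m')): buffer="mvtrylhmo" (len 9), cursors c1@1 c2@8, authorship 1......2.
After op 2 (insert('a')): buffer="mavtrylhmao" (len 11), cursors c1@2 c2@10, authorship 11......22.
After op 3 (move_right): buffer="mavtrylhmao" (len 11), cursors c1@3 c2@11, authorship 11......22.
After op 4 (delete): buffer="matrylhma" (len 9), cursors c1@2 c2@9, authorship 11.....22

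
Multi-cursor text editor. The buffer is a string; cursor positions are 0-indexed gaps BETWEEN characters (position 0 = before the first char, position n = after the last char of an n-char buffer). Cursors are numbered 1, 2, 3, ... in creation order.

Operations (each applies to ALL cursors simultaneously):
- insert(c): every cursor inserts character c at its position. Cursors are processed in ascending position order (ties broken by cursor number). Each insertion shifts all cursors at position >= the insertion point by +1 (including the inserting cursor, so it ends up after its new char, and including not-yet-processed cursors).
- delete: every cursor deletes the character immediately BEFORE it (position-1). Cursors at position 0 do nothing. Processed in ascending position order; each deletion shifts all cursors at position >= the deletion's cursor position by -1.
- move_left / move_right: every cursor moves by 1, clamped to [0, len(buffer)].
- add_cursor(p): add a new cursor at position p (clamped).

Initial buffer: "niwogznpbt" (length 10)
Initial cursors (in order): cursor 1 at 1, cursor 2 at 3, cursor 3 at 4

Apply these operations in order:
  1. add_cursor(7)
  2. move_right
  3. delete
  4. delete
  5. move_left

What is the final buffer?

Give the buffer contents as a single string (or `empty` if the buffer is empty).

Answer: zbt

Derivation:
After op 1 (add_cursor(7)): buffer="niwogznpbt" (len 10), cursors c1@1 c2@3 c3@4 c4@7, authorship ..........
After op 2 (move_right): buffer="niwogznpbt" (len 10), cursors c1@2 c2@4 c3@5 c4@8, authorship ..........
After op 3 (delete): buffer="nwznbt" (len 6), cursors c1@1 c2@2 c3@2 c4@4, authorship ......
After op 4 (delete): buffer="zbt" (len 3), cursors c1@0 c2@0 c3@0 c4@1, authorship ...
After op 5 (move_left): buffer="zbt" (len 3), cursors c1@0 c2@0 c3@0 c4@0, authorship ...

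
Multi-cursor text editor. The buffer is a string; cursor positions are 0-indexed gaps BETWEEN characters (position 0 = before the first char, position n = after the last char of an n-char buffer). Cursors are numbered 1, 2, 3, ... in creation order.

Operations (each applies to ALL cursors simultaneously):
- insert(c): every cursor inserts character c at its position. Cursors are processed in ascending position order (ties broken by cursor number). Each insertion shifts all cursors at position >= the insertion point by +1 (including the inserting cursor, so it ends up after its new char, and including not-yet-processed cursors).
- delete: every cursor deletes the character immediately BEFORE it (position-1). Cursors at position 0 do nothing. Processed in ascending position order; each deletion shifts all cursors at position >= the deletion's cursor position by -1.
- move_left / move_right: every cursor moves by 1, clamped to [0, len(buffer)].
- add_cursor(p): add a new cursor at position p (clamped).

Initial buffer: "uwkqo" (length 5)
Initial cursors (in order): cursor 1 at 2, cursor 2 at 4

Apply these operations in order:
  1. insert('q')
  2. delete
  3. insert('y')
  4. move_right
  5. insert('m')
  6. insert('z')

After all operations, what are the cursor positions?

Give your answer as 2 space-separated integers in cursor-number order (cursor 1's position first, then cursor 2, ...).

Answer: 6 11

Derivation:
After op 1 (insert('q')): buffer="uwqkqqo" (len 7), cursors c1@3 c2@6, authorship ..1..2.
After op 2 (delete): buffer="uwkqo" (len 5), cursors c1@2 c2@4, authorship .....
After op 3 (insert('y')): buffer="uwykqyo" (len 7), cursors c1@3 c2@6, authorship ..1..2.
After op 4 (move_right): buffer="uwykqyo" (len 7), cursors c1@4 c2@7, authorship ..1..2.
After op 5 (insert('m')): buffer="uwykmqyom" (len 9), cursors c1@5 c2@9, authorship ..1.1.2.2
After op 6 (insert('z')): buffer="uwykmzqyomz" (len 11), cursors c1@6 c2@11, authorship ..1.11.2.22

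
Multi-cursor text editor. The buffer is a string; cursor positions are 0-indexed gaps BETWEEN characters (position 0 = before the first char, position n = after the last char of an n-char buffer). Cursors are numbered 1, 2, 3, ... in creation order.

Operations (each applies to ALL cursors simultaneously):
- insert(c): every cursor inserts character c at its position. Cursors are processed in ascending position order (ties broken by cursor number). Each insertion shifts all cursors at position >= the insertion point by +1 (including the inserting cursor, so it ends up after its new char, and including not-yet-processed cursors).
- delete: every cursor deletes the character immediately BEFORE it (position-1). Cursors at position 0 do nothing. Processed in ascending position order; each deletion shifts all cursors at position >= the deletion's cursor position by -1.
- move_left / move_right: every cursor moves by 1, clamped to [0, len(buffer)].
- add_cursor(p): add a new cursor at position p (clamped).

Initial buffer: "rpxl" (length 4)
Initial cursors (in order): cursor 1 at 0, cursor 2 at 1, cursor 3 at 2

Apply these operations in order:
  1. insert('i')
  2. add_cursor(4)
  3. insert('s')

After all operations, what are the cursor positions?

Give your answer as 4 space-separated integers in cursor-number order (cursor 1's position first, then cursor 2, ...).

Answer: 2 5 9 7

Derivation:
After op 1 (insert('i')): buffer="iripixl" (len 7), cursors c1@1 c2@3 c3@5, authorship 1.2.3..
After op 2 (add_cursor(4)): buffer="iripixl" (len 7), cursors c1@1 c2@3 c4@4 c3@5, authorship 1.2.3..
After op 3 (insert('s')): buffer="isrispsisxl" (len 11), cursors c1@2 c2@5 c4@7 c3@9, authorship 11.22.433..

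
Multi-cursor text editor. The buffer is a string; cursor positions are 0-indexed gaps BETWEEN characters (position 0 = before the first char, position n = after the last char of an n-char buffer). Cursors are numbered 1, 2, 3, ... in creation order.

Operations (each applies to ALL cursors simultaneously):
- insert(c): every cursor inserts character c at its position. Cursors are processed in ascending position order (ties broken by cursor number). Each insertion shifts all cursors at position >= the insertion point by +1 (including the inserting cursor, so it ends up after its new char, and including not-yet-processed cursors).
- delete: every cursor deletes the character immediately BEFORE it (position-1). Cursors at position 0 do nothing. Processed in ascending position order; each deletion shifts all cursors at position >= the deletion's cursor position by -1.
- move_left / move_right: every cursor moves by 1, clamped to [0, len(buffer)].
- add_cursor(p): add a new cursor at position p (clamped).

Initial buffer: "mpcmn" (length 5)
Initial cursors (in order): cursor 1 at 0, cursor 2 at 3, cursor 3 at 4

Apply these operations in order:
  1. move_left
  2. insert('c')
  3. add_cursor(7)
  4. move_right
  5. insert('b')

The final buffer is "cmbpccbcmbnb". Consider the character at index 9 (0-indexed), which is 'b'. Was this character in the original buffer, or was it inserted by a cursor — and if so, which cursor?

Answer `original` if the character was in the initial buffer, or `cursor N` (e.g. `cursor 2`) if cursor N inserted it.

Answer: cursor 3

Derivation:
After op 1 (move_left): buffer="mpcmn" (len 5), cursors c1@0 c2@2 c3@3, authorship .....
After op 2 (insert('c')): buffer="cmpcccmn" (len 8), cursors c1@1 c2@4 c3@6, authorship 1..2.3..
After op 3 (add_cursor(7)): buffer="cmpcccmn" (len 8), cursors c1@1 c2@4 c3@6 c4@7, authorship 1..2.3..
After op 4 (move_right): buffer="cmpcccmn" (len 8), cursors c1@2 c2@5 c3@7 c4@8, authorship 1..2.3..
After op 5 (insert('b')): buffer="cmbpccbcmbnb" (len 12), cursors c1@3 c2@7 c3@10 c4@12, authorship 1.1.2.23.3.4
Authorship (.=original, N=cursor N): 1 . 1 . 2 . 2 3 . 3 . 4
Index 9: author = 3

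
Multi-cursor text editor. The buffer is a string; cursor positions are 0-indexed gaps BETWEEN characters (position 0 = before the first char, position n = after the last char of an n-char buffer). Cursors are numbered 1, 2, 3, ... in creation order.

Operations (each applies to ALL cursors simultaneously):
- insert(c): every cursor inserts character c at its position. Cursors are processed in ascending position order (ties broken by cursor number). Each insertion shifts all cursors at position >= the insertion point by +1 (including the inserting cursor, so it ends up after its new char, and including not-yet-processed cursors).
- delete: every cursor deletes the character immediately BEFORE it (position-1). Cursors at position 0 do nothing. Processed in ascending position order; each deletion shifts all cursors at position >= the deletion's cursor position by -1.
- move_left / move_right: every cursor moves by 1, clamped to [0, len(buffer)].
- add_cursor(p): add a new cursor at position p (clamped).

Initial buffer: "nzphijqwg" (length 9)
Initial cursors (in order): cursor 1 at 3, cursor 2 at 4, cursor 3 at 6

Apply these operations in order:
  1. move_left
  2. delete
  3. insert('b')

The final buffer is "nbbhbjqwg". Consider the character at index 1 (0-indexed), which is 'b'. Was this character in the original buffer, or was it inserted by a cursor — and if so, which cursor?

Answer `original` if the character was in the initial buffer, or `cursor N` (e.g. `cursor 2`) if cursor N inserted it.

Answer: cursor 1

Derivation:
After op 1 (move_left): buffer="nzphijqwg" (len 9), cursors c1@2 c2@3 c3@5, authorship .........
After op 2 (delete): buffer="nhjqwg" (len 6), cursors c1@1 c2@1 c3@2, authorship ......
After op 3 (insert('b')): buffer="nbbhbjqwg" (len 9), cursors c1@3 c2@3 c3@5, authorship .12.3....
Authorship (.=original, N=cursor N): . 1 2 . 3 . . . .
Index 1: author = 1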